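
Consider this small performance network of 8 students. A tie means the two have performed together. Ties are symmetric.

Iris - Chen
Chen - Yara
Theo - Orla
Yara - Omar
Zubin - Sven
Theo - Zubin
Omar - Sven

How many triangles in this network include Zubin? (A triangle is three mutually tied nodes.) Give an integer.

Zubin's neighbors are Sven and Theo, but none of them are tied to each other, so no triangle contains Zubin.

0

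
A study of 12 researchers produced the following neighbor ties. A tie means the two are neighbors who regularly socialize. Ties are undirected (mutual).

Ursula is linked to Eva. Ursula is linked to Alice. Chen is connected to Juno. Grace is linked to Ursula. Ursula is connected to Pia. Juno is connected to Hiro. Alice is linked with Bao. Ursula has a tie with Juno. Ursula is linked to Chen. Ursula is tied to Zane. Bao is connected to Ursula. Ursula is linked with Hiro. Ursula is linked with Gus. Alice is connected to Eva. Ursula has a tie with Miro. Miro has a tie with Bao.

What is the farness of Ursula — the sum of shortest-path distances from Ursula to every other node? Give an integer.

Distances from Ursula: Alice:1, Bao:1, Chen:1, Eva:1, Grace:1, Gus:1, Hiro:1, Juno:1, Miro:1, Pia:1, Zane:1.
Sum = 1 + 1 + 1 + 1 + 1 + 1 + 1 + 1 + 1 + 1 + 1 = 11.

11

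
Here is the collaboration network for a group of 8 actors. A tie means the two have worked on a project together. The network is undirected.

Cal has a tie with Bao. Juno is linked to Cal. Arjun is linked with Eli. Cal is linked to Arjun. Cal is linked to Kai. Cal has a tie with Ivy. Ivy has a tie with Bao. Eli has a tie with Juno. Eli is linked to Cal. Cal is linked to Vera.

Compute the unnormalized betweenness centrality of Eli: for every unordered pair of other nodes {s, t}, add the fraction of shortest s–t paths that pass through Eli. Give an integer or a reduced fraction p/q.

Pairs whose geodesics pass through Eli — Juno–Arjun: 1/2.
All other pairs contribute 0.
Summing the contributions gives betweenness(Eli) = 1/2.

1/2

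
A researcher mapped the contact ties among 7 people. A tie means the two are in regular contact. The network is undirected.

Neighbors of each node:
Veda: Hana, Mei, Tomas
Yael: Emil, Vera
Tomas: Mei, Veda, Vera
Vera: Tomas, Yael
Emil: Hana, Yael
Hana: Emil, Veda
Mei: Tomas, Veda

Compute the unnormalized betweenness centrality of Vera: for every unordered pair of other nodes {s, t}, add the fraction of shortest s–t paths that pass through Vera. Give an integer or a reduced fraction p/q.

Pairs whose geodesics pass through Vera — Veda–Yael: 1/2; Emil–Tomas: 1/2; Yael–Tomas: 1; Yael–Mei: 1.
All other pairs contribute 0.
Summing the contributions gives betweenness(Vera) = 3.

3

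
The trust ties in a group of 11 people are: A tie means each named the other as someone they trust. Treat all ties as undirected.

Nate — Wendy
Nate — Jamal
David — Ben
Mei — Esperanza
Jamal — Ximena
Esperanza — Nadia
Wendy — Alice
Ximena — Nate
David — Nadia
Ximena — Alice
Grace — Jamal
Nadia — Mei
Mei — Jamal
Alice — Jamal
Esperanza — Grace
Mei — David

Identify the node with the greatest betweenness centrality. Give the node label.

Unnormalized betweenness of each node: Alice:4, Ben:0, David:9, Esperanza:17/6, Grace:5/2, Jamal:51/2, Mei:119/6, Nadia:5/3, Nate:4, Wendy:1/3, Ximena:1/3.
Jamal has the largest value, 51/2, making it the main broker — the node through which the most shortest paths run.

Jamal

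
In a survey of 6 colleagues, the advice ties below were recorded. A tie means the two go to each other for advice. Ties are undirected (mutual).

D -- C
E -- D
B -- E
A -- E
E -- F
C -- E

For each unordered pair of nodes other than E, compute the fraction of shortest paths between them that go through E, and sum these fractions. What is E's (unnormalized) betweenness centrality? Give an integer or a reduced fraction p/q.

Pairs whose geodesics pass through E — C–B: 1; C–F: 1; C–A: 1; B–F: 1; B–A: 1; B–D: 1; F–A: 1; F–D: 1; A–D: 1.
All other pairs contribute 0.
Summing the contributions gives betweenness(E) = 9.

9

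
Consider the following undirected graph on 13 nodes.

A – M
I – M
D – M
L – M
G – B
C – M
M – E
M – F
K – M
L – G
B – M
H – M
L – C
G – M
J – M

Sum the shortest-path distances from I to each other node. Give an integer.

Distances from I: A:2, B:2, C:2, D:2, E:2, F:2, G:2, H:2, J:2, K:2, L:2, M:1.
Sum = 2 + 2 + 2 + 2 + 2 + 2 + 2 + 2 + 2 + 2 + 2 + 1 = 23.

23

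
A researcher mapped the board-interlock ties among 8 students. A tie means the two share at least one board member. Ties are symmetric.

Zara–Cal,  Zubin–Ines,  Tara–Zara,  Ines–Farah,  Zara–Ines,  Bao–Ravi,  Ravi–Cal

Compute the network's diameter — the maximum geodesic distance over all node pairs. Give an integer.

5

Eccentricity of each node (its greatest distance to any other): Bao:5, Cal:3, Farah:5, Ines:4, Ravi:4, Tara:4, Zara:3, Zubin:5.
The maximum eccentricity is 5, realized for instance by the pair Bao–Farah via Bao – Ravi – Cal – Zara – Ines – Farah. So the diameter is 5.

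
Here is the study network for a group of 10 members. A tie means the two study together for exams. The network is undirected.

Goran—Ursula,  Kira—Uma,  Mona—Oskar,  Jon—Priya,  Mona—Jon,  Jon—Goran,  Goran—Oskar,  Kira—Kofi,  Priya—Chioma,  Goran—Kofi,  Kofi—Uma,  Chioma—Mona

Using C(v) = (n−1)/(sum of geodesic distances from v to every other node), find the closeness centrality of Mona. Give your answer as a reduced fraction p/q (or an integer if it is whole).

Distances from Mona: Chioma:1, Goran:2, Jon:1, Kira:4, Kofi:3, Oskar:1, Priya:2, Uma:4, Ursula:3. Sum = 21.
n = 10, so closeness = 9/21 = 3/7.

3/7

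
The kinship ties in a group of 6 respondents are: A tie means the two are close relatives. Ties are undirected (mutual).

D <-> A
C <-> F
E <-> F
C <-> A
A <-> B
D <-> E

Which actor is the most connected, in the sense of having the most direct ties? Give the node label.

A

Degrees — A:3, B:1, C:2, D:2, E:2, F:2.
The maximum is 3, attained only by A.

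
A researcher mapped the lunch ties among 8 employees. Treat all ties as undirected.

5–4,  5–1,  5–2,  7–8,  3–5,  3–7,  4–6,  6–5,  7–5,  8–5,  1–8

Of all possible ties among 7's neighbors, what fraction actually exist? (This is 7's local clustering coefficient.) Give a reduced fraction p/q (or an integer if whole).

7's neighbors: 3, 5, and 8 (k = 3).
Possible neighbor pairs: C(3,2) = 3. Edges among them: 3–5, 5–8 → e = 2.
Clustering(7) = 2/3.

2/3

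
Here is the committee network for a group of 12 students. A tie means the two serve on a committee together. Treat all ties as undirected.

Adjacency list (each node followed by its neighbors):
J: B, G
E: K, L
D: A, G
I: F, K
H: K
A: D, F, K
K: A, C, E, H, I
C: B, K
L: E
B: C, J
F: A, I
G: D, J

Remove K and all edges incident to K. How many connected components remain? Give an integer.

3

Without K, the remaining ties split the others into: {A, B, C, D, F, G, I, J}; {H}; {E, L}.
That's 3 separate components.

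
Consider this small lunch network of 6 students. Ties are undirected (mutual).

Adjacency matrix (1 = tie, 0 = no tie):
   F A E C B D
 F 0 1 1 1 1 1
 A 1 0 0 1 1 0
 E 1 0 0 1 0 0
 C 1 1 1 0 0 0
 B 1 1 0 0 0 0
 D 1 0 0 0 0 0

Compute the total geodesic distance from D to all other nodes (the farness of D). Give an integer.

Distances from D: A:2, B:2, C:2, E:2, F:1.
Sum = 2 + 2 + 2 + 2 + 1 = 9.

9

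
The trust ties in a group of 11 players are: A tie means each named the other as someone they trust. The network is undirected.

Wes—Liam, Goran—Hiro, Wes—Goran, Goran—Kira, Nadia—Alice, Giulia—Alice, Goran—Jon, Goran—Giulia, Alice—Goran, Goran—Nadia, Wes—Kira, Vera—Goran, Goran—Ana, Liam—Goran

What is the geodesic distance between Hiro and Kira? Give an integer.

One shortest route is Hiro – Goran – Kira, which uses 2 edges, and Hiro and Kira are not directly tied, so nothing shorter exists. So d(Hiro,Kira) = 2.

2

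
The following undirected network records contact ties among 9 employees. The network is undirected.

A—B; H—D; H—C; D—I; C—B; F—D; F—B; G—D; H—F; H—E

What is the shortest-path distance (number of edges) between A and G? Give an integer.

4

One shortest route is A – B – F – D – G, which uses 4 edges, and at distance 3 from A we only reach {D, H}, which does not include G. So d(A,G) = 4.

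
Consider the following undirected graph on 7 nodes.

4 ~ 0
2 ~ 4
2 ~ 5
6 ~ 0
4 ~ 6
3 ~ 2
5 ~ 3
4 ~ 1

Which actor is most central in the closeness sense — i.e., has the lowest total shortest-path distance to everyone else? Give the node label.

Farness (sum of distances to all others) for each node — 0:12, 1:13, 2:9, 3:13, 4:8, 5:13, 6:12.
The smallest farness is 8, for 4, so 4 has the highest closeness.

4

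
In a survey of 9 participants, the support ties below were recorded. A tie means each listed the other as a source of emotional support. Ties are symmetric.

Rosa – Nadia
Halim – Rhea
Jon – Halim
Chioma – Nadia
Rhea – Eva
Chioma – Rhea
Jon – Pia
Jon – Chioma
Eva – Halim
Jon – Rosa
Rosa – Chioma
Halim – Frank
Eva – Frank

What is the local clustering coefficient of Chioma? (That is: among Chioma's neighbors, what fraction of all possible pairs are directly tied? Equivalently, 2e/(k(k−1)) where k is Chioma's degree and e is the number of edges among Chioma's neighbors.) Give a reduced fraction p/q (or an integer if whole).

Chioma's neighbors: Jon, Nadia, Rhea, and Rosa (k = 4).
Possible neighbor pairs: C(4,2) = 6. Edges among them: Jon–Rosa, Nadia–Rosa → e = 2.
Clustering(Chioma) = 2/6 = 1/3.

1/3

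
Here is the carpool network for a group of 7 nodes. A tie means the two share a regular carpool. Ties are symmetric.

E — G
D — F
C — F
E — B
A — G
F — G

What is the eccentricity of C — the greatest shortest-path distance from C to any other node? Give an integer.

4

Distances from C: A:3, B:4, D:2, E:3, F:1, G:2.
The largest is 4 (to B), so the eccentricity of C is 4.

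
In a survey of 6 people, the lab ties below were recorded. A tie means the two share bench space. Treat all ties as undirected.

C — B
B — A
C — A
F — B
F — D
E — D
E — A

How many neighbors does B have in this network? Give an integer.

B is directly tied to A, C, and F. That is 3 neighbors, so the degree of B is 3.

3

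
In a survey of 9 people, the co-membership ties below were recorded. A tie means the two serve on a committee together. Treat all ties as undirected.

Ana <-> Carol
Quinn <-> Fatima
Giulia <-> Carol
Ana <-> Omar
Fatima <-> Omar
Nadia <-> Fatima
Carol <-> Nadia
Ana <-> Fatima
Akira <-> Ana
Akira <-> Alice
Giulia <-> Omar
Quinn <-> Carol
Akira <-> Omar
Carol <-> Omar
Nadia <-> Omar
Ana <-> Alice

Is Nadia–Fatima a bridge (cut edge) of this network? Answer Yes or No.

Even without that edge, Nadia still reaches Fatima via Nadia – Omar – Fatima, so the network stays connected. Not a bridge.

No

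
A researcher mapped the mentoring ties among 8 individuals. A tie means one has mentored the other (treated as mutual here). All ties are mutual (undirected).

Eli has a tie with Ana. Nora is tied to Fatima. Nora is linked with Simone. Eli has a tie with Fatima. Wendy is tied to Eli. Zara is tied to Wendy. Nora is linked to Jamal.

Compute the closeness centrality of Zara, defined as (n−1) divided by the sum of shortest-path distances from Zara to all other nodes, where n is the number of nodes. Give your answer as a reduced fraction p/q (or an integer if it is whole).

Distances from Zara: Ana:3, Eli:2, Fatima:3, Jamal:5, Nora:4, Simone:5, Wendy:1. Sum = 23.
n = 8, so closeness = 7/23.

7/23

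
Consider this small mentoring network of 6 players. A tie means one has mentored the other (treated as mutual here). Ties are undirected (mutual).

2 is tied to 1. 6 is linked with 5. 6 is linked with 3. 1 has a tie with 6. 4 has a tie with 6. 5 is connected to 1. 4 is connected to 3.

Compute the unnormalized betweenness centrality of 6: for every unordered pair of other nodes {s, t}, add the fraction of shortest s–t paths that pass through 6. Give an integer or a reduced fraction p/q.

6

Pairs whose geodesics pass through 6 — 5–3: 1; 5–4: 1; 2–3: 1; 2–4: 1; 1–3: 1; 1–4: 1.
All other pairs contribute 0.
Summing the contributions gives betweenness(6) = 6.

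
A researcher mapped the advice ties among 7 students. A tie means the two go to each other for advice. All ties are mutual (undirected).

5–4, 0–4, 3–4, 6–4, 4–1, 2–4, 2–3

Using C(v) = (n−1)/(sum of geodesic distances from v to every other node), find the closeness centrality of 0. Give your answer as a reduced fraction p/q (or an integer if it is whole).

6/11

Distances from 0: 1:2, 2:2, 3:2, 4:1, 5:2, 6:2. Sum = 11.
n = 7, so closeness = 6/11.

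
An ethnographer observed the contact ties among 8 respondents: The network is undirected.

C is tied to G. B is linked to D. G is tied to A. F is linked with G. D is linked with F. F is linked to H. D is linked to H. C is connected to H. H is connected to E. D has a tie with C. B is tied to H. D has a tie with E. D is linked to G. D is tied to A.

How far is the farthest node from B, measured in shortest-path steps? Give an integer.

Distances from B: A:2, C:2, D:1, E:2, F:2, G:2, H:1.
The largest is 2 (to F, E, C, G, and A), so the eccentricity of B is 2.

2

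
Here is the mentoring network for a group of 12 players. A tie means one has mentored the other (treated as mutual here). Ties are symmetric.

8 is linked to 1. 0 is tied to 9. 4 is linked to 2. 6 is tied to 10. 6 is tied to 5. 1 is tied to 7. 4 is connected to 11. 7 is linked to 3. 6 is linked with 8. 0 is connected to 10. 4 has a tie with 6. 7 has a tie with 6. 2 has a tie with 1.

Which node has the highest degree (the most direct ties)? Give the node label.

6

Degrees — 0:2, 1:3, 2:2, 3:1, 4:3, 5:1, 6:5, 7:3, 8:2, 9:1, 10:2, 11:1.
The maximum is 5, attained only by 6.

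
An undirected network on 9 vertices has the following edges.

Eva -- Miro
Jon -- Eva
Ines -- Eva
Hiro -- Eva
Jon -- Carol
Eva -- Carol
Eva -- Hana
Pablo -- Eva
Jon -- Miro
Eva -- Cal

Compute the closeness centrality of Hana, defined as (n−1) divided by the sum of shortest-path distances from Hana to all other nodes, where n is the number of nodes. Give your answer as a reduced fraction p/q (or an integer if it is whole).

Distances from Hana: Cal:2, Carol:2, Eva:1, Hiro:2, Ines:2, Jon:2, Miro:2, Pablo:2. Sum = 15.
n = 9, so closeness = 8/15.

8/15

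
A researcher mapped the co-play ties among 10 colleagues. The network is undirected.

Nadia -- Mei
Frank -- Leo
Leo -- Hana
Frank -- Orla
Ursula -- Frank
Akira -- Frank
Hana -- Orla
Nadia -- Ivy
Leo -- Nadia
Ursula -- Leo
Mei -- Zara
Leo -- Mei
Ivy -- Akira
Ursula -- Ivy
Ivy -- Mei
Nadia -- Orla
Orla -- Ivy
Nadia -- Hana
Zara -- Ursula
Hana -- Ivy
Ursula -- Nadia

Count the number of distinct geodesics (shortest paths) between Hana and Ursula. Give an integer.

The shortest distance is 2. The length-2 paths are: Hana–Ivy–Ursula; Hana–Nadia–Ursula; Hana–Leo–Ursula.
That gives 3 distinct shortest paths.

3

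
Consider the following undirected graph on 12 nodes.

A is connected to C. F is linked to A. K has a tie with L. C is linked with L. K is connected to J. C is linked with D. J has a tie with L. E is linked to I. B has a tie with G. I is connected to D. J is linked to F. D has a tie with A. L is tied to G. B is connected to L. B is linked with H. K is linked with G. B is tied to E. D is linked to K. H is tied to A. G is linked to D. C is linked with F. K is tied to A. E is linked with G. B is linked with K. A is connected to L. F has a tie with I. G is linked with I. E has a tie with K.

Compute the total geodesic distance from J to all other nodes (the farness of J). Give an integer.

20

Distances from J: A:2, B:2, C:2, D:2, E:2, F:1, G:2, H:3, I:2, K:1, L:1.
Sum = 2 + 2 + 2 + 2 + 2 + 1 + 2 + 3 + 2 + 1 + 1 = 20.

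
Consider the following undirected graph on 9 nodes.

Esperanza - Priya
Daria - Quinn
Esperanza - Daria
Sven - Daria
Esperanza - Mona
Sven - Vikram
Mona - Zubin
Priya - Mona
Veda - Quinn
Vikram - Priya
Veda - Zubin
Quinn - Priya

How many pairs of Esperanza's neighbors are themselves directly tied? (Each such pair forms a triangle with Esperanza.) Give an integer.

1

Esperanza's neighbors: Daria, Mona, and Priya.
Neighbor pairs that are themselves tied: Esperanza–Mona–Priya. Each forms one triangle with Esperanza, for 1 in total.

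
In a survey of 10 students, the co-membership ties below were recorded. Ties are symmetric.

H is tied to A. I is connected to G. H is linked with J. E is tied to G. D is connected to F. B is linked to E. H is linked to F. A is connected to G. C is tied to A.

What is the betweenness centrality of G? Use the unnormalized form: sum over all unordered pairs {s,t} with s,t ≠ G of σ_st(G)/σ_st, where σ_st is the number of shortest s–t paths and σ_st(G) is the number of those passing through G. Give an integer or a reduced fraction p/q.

20

Pairs whose geodesics pass through G — J–E: 1; J–B: 1; J–I: 1; C–E: 1; C–B: 1; C–I: 1; E–H: 1; E–D: 1; E–F: 1; E–A: 1; E–I: 1; B–H: 1; B–D: 1; B–F: 1 … (+6 more pairs).
All other pairs contribute 0.
Summing the contributions gives betweenness(G) = 20.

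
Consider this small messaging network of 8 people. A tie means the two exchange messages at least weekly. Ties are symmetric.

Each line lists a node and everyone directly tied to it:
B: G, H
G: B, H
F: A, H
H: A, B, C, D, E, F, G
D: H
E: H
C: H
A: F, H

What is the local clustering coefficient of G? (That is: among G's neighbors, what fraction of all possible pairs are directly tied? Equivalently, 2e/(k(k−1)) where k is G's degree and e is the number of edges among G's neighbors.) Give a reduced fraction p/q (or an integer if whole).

G's neighbors: B and H (k = 2).
Possible neighbor pairs: C(2,2) = 1. Edges among them: B–H → e = 1.
Clustering(G) = 1/1.

1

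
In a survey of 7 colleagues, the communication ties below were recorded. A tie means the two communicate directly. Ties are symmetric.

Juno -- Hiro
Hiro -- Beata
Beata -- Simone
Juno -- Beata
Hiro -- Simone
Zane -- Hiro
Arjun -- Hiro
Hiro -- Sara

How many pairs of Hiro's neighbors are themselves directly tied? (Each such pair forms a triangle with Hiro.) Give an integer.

Hiro's neighbors: Arjun, Beata, Juno, Sara, Simone, and Zane.
Neighbor pairs that are themselves tied: Hiro–Beata–Juno; Hiro–Beata–Simone. Each forms one triangle with Hiro, for 2 in total.

2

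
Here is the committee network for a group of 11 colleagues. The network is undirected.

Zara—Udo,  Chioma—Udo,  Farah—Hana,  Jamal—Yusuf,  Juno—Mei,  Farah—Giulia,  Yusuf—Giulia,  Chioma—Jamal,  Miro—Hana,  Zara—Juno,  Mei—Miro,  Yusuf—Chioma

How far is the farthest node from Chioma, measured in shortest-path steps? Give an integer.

5

Distances from Chioma: Farah:3, Giulia:2, Hana:4, Jamal:1, Juno:3, Mei:4, Miro:5, Udo:1, Yusuf:1, Zara:2.
The largest is 5 (to Miro), so the eccentricity of Chioma is 5.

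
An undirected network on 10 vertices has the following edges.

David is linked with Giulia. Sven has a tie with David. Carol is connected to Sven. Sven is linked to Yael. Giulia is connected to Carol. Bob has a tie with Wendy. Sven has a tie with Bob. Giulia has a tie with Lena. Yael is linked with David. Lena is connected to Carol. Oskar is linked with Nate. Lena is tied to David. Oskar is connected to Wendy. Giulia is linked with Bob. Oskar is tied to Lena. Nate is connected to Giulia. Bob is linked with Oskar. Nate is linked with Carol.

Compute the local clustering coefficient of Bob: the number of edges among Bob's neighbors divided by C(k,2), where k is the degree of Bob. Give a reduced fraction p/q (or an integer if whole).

Bob's neighbors: Giulia, Oskar, Sven, and Wendy (k = 4).
Possible neighbor pairs: C(4,2) = 6. Edges among them: Oskar–Wendy → e = 1.
Clustering(Bob) = 1/6.

1/6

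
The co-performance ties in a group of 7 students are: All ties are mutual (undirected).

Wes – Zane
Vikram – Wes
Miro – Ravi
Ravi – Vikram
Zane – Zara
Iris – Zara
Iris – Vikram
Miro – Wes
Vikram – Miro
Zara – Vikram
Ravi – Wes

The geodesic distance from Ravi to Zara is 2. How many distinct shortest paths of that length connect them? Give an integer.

1

The shortest distance is 2, and the only length-2 path is Ravi–Vikram–Zara. So there is exactly 1 shortest path.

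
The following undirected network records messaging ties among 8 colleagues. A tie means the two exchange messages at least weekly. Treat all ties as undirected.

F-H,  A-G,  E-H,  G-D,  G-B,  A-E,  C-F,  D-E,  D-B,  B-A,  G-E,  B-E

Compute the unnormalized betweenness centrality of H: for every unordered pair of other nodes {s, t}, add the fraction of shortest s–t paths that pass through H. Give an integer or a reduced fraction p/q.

10

Pairs whose geodesics pass through H — F–A: 1; F–D: 1; F–E: 1; F–G: 1; F–B: 1; C–A: 1; C–D: 1; C–E: 1; C–G: 1; C–B: 1.
All other pairs contribute 0.
Summing the contributions gives betweenness(H) = 10.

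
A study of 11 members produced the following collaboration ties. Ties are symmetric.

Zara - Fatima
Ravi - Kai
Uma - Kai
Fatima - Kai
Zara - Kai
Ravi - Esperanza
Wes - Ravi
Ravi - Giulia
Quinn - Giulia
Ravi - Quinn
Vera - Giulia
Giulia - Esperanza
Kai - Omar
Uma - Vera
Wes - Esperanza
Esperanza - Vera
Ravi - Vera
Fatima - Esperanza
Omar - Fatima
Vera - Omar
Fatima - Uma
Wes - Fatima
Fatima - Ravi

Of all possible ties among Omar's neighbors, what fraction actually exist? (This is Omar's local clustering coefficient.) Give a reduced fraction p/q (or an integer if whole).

Omar's neighbors: Fatima, Kai, and Vera (k = 3).
Possible neighbor pairs: C(3,2) = 3. Edges among them: Fatima–Kai → e = 1.
Clustering(Omar) = 1/3.

1/3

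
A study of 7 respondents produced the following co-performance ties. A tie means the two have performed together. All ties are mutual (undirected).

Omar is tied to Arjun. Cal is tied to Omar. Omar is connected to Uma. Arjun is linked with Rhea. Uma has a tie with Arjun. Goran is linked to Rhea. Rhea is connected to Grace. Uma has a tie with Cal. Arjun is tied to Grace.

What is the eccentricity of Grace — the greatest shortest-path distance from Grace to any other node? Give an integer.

3

Distances from Grace: Arjun:1, Cal:3, Goran:2, Omar:2, Rhea:1, Uma:2.
The largest is 3 (to Cal), so the eccentricity of Grace is 3.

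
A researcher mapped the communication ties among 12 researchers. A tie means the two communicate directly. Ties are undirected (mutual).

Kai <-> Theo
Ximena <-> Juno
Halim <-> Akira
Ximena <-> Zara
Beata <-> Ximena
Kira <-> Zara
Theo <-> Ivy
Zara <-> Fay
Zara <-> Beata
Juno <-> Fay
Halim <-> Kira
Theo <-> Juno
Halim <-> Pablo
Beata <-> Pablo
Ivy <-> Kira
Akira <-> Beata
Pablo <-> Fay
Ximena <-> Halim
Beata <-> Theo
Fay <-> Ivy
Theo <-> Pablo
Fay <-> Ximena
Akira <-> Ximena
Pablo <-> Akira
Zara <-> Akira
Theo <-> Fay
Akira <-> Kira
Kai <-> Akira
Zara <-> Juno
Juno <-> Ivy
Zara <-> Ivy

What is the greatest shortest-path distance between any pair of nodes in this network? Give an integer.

2

Eccentricity of each node (its greatest distance to any other): Akira:2, Beata:2, Fay:2, Halim:2, Ivy:2, Juno:2, Kai:2, Kira:2, Pablo:2, Theo:2, Ximena:2, Zara:2.
The maximum eccentricity is 2, realized for instance by the pair Akira–Juno via Akira – Zara – Juno. So the diameter is 2.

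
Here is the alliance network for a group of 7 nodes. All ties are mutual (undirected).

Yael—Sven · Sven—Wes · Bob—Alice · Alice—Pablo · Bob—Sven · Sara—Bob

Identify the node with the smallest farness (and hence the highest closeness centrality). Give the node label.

Farness (sum of distances to all others) for each node — Alice:12, Bob:9, Pablo:17, Sara:14, Sven:10, Wes:15, Yael:15.
The smallest farness is 9, for Bob, so Bob has the highest closeness.

Bob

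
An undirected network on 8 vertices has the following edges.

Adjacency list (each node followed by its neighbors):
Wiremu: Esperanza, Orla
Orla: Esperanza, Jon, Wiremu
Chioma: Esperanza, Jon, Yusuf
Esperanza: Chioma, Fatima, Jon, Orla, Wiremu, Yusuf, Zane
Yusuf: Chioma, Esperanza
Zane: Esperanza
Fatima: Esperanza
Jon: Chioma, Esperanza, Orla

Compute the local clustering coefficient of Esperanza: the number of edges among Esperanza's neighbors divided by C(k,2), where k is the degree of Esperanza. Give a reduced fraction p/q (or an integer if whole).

Esperanza's neighbors: Chioma, Fatima, Jon, Orla, Wiremu, Yusuf, and Zane (k = 7).
Possible neighbor pairs: C(7,2) = 21. Edges among them: Chioma–Jon, Chioma–Yusuf, Jon–Orla, Orla–Wiremu → e = 4.
Clustering(Esperanza) = 4/21.

4/21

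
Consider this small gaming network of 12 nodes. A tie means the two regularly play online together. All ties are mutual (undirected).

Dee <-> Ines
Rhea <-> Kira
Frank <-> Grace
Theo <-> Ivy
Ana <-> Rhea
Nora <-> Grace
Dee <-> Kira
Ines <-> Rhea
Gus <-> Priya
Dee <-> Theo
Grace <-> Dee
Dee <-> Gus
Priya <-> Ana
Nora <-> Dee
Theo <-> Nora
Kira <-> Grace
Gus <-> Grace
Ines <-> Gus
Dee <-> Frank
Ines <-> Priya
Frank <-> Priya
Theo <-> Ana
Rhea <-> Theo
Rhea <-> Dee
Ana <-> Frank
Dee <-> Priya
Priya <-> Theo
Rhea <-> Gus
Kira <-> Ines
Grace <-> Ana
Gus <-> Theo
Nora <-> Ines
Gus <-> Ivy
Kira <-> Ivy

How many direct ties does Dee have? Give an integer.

Dee is directly tied to Frank, Grace, Gus, Ines, Kira, Nora, Priya, Rhea, and Theo. That is 9 neighbors, so the degree of Dee is 9.

9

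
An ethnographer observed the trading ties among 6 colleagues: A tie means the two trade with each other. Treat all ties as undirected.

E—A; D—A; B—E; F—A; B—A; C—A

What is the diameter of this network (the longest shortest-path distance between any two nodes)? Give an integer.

2

Eccentricity of each node (its greatest distance to any other): A:1, B:2, C:2, D:2, E:2, F:2.
The maximum eccentricity is 2, realized for instance by the pair F–E via F – A – E. So the diameter is 2.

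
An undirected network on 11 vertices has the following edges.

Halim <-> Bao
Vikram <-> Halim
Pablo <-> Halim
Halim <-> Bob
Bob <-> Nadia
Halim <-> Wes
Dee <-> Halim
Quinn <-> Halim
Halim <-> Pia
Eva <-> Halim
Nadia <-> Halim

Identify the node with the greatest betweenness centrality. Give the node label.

Halim

Unnormalized betweenness of each node: Bao:0, Bob:0, Dee:0, Eva:0, Halim:44, Nadia:0, Pablo:0, Pia:0, Quinn:0, Vikram:0, Wes:0.
Halim has the largest value, 44, making it the main broker — the node through which the most shortest paths run.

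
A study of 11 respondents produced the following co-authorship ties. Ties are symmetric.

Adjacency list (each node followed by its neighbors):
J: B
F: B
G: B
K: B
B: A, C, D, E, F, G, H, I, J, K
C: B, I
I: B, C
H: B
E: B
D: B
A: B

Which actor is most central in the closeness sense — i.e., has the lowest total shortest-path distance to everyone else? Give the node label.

B

Farness (sum of distances to all others) for each node — A:19, B:10, C:18, D:19, E:19, F:19, G:19, H:19, I:18, J:19, K:19.
The smallest farness is 10, for B, so B has the highest closeness.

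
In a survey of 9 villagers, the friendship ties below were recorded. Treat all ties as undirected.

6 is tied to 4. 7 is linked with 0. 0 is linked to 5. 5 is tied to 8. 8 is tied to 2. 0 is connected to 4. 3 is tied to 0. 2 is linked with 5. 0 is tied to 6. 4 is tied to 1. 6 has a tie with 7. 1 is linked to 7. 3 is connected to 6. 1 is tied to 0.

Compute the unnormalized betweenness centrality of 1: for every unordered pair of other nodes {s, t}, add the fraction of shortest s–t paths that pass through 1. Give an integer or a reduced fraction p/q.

1/3

Pairs whose geodesics pass through 1 — 4–7: 1/3.
All other pairs contribute 0.
Summing the contributions gives betweenness(1) = 1/3.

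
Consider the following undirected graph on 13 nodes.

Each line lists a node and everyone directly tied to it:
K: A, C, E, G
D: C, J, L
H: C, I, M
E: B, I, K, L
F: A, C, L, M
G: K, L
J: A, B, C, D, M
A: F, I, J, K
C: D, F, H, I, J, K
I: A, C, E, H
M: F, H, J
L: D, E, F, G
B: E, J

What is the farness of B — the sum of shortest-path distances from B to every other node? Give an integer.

Distances from B: A:2, C:2, D:2, E:1, F:3, G:3, H:3, I:2, J:1, K:2, L:2, M:2.
Sum = 2 + 2 + 2 + 1 + 3 + 3 + 3 + 2 + 1 + 2 + 2 + 2 = 25.

25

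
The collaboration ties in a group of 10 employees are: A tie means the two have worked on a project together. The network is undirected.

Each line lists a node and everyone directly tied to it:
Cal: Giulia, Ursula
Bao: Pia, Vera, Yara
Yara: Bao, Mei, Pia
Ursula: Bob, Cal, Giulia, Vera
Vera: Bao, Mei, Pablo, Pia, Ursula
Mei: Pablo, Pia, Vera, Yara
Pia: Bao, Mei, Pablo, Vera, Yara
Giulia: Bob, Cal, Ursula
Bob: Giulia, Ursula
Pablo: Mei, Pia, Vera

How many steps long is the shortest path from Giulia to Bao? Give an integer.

One shortest route is Giulia – Ursula – Vera – Bao, which uses 3 edges, and at distance 2 from Giulia we only reach {Vera}, which does not include Bao. So d(Giulia,Bao) = 3.

3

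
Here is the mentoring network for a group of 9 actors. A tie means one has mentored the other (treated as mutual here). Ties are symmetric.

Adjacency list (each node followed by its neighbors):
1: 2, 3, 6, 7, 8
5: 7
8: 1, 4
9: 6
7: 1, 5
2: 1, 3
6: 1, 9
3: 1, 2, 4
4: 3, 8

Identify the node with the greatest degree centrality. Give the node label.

1

Degrees — 1:5, 2:2, 3:3, 4:2, 5:1, 6:2, 7:2, 8:2, 9:1.
The maximum is 5, attained only by 1.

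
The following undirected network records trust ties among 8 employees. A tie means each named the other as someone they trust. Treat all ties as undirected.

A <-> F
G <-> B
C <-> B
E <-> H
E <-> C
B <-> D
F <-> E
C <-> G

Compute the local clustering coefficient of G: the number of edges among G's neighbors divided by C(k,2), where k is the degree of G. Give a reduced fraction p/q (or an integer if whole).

G's neighbors: B and C (k = 2).
Possible neighbor pairs: C(2,2) = 1. Edges among them: B–C → e = 1.
Clustering(G) = 1/1.

1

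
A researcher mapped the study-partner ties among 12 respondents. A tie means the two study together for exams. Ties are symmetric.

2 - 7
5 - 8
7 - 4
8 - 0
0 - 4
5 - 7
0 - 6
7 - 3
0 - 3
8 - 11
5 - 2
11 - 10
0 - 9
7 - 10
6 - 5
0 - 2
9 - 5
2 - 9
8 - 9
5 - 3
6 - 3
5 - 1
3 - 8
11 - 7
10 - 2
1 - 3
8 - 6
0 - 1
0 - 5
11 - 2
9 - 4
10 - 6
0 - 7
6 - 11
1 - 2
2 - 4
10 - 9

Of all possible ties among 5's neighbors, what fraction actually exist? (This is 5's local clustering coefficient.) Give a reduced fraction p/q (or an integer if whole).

5's neighbors: 0, 1, 2, 3, 6, 7, 8, and 9 (k = 8).
Possible neighbor pairs: C(8,2) = 28. Edges among them: 0–1, 0–2, 0–3, 0–6, 0–7, 0–8, 0–9, 1–2, 1–3, 2–7, 2–9, 3–6, 3–7, 3–8, 6–8, 8–9 → e = 16.
Clustering(5) = 16/28 = 4/7.

4/7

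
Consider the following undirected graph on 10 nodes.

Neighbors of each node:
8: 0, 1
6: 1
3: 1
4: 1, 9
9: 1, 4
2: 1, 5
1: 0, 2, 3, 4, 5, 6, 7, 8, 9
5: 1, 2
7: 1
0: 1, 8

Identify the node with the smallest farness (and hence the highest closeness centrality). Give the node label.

Farness (sum of distances to all others) for each node — 0:16, 1:9, 2:16, 3:17, 4:16, 5:16, 6:17, 7:17, 8:16, 9:16.
The smallest farness is 9, for 1, so 1 has the highest closeness.

1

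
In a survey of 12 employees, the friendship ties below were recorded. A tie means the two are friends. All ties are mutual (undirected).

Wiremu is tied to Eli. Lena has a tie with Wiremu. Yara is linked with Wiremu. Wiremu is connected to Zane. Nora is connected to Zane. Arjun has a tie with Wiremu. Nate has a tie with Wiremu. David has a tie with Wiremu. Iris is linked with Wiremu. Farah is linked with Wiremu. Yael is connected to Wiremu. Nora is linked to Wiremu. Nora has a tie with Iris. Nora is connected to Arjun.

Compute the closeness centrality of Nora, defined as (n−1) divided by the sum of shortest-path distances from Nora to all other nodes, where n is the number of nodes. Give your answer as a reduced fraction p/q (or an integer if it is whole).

11/18

Distances from Nora: Arjun:1, David:2, Eli:2, Farah:2, Iris:1, Lena:2, Nate:2, Wiremu:1, Yael:2, Yara:2, Zane:1. Sum = 18.
n = 12, so closeness = 11/18.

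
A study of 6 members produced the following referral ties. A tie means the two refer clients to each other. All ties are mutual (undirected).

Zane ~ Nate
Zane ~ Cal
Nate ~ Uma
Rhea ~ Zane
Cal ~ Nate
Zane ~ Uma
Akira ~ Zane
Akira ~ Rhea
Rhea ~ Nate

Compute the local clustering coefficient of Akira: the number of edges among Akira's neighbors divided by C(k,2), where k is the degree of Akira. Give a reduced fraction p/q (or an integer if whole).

Akira's neighbors: Rhea and Zane (k = 2).
Possible neighbor pairs: C(2,2) = 1. Edges among them: Rhea–Zane → e = 1.
Clustering(Akira) = 1/1.

1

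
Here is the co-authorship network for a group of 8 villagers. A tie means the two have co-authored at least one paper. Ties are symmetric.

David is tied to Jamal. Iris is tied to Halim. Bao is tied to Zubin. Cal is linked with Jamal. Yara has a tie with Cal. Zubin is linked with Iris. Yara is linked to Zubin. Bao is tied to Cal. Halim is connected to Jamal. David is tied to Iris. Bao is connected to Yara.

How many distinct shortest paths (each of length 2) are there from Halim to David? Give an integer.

2

The shortest distance is 2. The length-2 paths are: Halim–Iris–David; Halim–Jamal–David.
That gives 2 distinct shortest paths.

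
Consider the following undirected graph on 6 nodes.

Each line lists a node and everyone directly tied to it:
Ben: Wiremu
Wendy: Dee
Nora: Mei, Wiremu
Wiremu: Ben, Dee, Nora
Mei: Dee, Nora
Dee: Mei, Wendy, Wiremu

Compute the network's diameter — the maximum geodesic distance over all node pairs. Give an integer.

Eccentricity of each node (its greatest distance to any other): Ben:3, Dee:2, Mei:3, Nora:3, Wendy:3, Wiremu:2.
The maximum eccentricity is 3, realized for instance by the pair Mei–Ben via Mei – Dee – Wiremu – Ben. So the diameter is 3.

3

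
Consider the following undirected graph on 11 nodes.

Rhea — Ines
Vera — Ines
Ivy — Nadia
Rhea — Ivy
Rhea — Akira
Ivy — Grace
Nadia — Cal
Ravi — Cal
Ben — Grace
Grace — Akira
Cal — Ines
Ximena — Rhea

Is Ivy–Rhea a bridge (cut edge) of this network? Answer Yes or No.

No

Even without that edge, Ivy still reaches Rhea via Ivy – Grace – Akira – Rhea, so the network stays connected. Not a bridge.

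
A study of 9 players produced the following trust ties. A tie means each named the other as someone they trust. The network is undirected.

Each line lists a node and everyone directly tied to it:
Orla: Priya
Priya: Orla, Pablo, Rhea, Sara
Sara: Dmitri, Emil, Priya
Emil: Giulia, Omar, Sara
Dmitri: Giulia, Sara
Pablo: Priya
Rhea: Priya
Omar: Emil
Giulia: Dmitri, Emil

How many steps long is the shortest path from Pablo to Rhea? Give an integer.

2

One shortest route is Pablo – Priya – Rhea, which uses 2 edges, and Pablo and Rhea are not directly tied, so nothing shorter exists. So d(Pablo,Rhea) = 2.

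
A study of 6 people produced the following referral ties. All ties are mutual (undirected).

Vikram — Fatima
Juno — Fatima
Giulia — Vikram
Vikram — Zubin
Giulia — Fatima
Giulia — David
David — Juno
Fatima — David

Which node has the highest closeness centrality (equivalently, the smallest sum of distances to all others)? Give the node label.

Farness (sum of distances to all others) for each node — David:8, Fatima:6, Giulia:7, Juno:9, Vikram:7, Zubin:11.
The smallest farness is 6, for Fatima, so Fatima has the highest closeness.

Fatima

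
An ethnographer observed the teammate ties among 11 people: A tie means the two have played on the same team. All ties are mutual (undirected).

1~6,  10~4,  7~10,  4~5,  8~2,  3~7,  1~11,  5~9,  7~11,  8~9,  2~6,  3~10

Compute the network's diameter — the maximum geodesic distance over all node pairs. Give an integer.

Eccentricity of each node (its greatest distance to any other): 1:5, 2:5, 3:5, 4:5, 5:5, 6:5, 7:5, 8:5, 9:5, 10:5, 11:5.
The maximum eccentricity is 5, realized for instance by the pair 7–8 via 7 – 11 – 1 – 6 – 2 – 8. So the diameter is 5.

5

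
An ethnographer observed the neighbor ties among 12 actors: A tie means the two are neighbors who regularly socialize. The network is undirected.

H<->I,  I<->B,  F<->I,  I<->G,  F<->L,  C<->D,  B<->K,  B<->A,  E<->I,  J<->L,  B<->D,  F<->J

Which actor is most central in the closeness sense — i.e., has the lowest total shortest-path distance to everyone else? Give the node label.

Farness (sum of distances to all others) for each node — A:30, B:20, C:38, D:28, E:28, F:24, G:28, H:28, I:18, J:33, K:30, L:33.
The smallest farness is 18, for I, so I has the highest closeness.

I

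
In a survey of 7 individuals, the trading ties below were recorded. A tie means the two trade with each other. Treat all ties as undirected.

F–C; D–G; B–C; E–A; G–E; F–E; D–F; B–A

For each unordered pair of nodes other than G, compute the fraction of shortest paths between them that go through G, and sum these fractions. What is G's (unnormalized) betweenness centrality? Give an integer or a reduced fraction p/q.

Pairs whose geodesics pass through G — A–D: 1/2; E–D: 1/2.
All other pairs contribute 0.
Summing the contributions gives betweenness(G) = 1.

1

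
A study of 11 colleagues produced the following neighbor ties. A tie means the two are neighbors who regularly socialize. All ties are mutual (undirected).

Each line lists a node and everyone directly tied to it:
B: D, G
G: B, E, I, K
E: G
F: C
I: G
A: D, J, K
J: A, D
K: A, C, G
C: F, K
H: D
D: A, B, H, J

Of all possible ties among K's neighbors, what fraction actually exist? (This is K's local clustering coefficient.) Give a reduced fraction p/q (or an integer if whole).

K's neighbors: A, C, and G (k = 3).
Possible neighbor pairs: C(3,2) = 3. Edges among them: none → e = 0.
Clustering(K) = 0/3 = 0.

0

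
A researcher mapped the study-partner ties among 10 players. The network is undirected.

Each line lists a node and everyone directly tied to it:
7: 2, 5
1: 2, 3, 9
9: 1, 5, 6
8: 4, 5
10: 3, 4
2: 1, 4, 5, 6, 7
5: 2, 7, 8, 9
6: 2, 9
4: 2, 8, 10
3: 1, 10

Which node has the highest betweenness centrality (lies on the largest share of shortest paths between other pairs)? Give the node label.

2

Unnormalized betweenness of each node: 1:79/12, 2:163/12, 3:2, 4:43/6, 5:17/3, 6:7/12, 7:0, 8:5/4, 9:19/6, 10:2.
2 has the largest value, 163/12, making it the main broker — the node through which the most shortest paths run.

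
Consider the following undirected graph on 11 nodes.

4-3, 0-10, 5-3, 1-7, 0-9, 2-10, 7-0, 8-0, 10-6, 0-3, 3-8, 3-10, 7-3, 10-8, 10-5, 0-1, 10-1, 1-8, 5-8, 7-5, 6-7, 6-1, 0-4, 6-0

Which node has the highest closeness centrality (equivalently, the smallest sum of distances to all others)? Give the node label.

Farness (sum of distances to all others) for each node — 0:12, 1:15, 2:22, 3:14, 4:19, 5:17, 6:16, 7:16, 8:15, 9:21, 10:13.
The smallest farness is 12, for 0, so 0 has the highest closeness.

0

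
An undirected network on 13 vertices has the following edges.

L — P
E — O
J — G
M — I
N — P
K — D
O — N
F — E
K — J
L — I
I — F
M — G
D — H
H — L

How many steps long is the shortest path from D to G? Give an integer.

3

One shortest route is D – K – J – G, which uses 3 edges, and at distance 2 from D we only reach {J, L}, which does not include G. So d(D,G) = 3.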